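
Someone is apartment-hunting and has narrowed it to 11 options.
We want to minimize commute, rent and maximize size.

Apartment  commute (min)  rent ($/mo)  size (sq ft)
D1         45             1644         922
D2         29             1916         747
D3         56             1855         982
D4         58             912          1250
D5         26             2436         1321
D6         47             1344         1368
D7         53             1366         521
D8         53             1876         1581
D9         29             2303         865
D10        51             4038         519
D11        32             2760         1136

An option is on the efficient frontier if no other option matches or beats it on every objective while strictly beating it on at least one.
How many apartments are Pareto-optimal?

7

D1: not dominated.
D2: not dominated.
D3: dominated by D6 (commute 47≤56, rent 1344≤1855, size 1368≥982).
D4: not dominated (best rent).
D5: not dominated (best commute).
D6: not dominated.
D7: dominated by D6 (commute 47≤53, rent 1344≤1366, size 1368≥521).
D8: not dominated (best size).
D9: not dominated.
D10: dominated by D1 (commute 45≤51, rent 1644≤4038, size 922≥519).
D11: dominated by D5 (commute 26≤32, rent 2436≤2760, size 1321≥1136).
Pareto-optimal: D1, D2, D4, D5, D6, D8, D9 → 7.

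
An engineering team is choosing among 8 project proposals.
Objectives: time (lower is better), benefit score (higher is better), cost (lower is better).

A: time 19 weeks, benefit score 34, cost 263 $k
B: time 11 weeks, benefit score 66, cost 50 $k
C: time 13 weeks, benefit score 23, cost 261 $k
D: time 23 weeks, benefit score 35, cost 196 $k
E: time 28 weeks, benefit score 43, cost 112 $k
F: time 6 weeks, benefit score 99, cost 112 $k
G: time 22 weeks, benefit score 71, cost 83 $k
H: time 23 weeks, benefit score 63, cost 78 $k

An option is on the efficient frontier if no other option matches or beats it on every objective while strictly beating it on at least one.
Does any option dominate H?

Yes

B vs H: time 11≤23, benefit score 66≥63, cost 50≤78 — B is at least as good on every objective and strictly better on at least one, so B dominates H.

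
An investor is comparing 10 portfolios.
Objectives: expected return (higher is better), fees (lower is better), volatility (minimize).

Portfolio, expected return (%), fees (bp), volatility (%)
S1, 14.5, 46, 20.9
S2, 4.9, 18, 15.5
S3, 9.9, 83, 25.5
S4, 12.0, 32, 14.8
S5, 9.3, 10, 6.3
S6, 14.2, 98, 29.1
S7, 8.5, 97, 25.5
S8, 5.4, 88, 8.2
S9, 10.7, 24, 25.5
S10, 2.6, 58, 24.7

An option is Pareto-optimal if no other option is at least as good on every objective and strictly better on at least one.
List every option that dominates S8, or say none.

S5: expected return 9.3≥5.4, fees 10≤88, volatility 6.3≤8.2 — dominates S8.
Others (S1, S2, S3, S4, S6, S7, S9, S10) are each worse than S8 on at least one objective.

S5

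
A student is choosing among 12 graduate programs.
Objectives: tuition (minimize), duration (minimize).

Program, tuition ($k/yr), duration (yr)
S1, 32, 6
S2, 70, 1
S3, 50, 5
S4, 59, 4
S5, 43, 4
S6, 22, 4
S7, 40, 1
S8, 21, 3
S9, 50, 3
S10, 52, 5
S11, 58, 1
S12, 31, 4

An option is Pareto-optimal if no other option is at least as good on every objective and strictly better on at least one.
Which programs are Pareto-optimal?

S1: dominated by S6 (tuition 22≤32, duration 4≤6).
S2: dominated by S7 (tuition 40≤70, duration 1≤1).
S3: dominated by S5 (tuition 43≤50, duration 4≤5).
S4: dominated by S5 (tuition 43≤59, duration 4≤4).
S5: dominated by S6 (tuition 22≤43, duration 4≤4).
S6: dominated by S8 (tuition 21≤22, duration 3≤4).
S7: not dominated.
S8: not dominated (best tuition).
S9: dominated by S7 (tuition 40≤50, duration 1≤3).
S10: dominated by S3 (tuition 50≤52, duration 5≤5).
S11: dominated by S7 (tuition 40≤58, duration 1≤1).
S12: dominated by S6 (tuition 22≤31, duration 4≤4).

S7, S8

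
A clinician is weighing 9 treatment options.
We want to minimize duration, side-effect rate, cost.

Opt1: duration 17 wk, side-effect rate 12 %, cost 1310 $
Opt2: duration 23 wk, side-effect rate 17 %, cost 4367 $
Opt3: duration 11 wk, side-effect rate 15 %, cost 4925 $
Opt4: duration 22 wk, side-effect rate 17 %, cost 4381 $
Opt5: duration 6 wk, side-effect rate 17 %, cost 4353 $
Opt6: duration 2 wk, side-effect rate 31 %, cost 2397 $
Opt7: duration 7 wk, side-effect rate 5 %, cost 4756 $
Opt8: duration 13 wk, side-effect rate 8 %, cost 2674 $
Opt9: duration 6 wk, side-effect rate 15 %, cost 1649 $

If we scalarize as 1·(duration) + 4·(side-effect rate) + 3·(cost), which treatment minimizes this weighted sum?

Opt1: 1·17 + 4·12 + 3·1310 = 3995
Opt2: 1·23 + 4·17 + 3·4367 = 13192
Opt3: 1·11 + 4·15 + 3·4925 = 14846
Opt4: 1·22 + 4·17 + 3·4381 = 13233
Opt5: 1·6 + 4·17 + 3·4353 = 13133
Opt6: 1·2 + 4·31 + 3·2397 = 7317
Opt7: 1·7 + 4·5 + 3·4756 = 14295
Opt8: 1·13 + 4·8 + 3·2674 = 8067
Opt9: 1·6 + 4·15 + 3·1649 = 5013
Lowest: Opt1 at 3995.

Opt1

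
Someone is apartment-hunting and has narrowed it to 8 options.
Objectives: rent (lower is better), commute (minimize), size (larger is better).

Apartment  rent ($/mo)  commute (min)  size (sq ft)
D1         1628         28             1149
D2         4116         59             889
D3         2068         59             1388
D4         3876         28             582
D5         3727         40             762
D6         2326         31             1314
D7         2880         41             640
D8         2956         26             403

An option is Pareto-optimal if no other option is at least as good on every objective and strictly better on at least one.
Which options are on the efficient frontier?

D1, D3, D6, D8

D1: not dominated (best rent).
D2: dominated by D1 (rent 1628≤4116, commute 28≤59, size 1149≥889).
D3: not dominated (best size).
D4: dominated by D1 (rent 1628≤3876, commute 28≤28, size 1149≥582).
D5: dominated by D1 (rent 1628≤3727, commute 28≤40, size 1149≥762).
D6: not dominated.
D7: dominated by D1 (rent 1628≤2880, commute 28≤41, size 1149≥640).
D8: not dominated (best commute).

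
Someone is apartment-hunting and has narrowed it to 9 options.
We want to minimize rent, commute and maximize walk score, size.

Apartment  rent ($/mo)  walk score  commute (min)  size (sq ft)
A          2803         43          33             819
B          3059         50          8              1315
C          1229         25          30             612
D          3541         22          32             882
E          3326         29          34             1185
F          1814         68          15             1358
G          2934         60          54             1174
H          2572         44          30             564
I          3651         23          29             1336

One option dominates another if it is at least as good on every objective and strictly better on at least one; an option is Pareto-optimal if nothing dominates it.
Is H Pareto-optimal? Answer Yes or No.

No

F vs H: rent 1814≤2572, walk score 68≥44, commute 15≤30, size 1358≥564 — F is at least as good on every objective and strictly better on at least one, so F dominates H.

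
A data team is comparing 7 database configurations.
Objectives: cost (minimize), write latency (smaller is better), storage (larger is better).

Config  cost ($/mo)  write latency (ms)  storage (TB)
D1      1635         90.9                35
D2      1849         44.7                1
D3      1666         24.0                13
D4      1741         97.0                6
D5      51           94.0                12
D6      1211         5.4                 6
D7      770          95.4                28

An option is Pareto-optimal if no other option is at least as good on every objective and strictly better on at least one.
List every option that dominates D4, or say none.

D1: cost 1635≤1741, write latency 90.9≤97.0, storage 35≥6 — dominates D4.
D3: cost 1666≤1741, write latency 24.0≤97.0, storage 13≥6 — dominates D4.
D5: cost 51≤1741, write latency 94.0≤97.0, storage 12≥6 — dominates D4.
D6: cost 1211≤1741, write latency 5.4≤97.0, storage 6≥6 — dominates D4.
D7: cost 770≤1741, write latency 95.4≤97.0, storage 28≥6 — dominates D4.
Others (D2) are each worse than D4 on at least one objective.

D1, D3, D5, D6, D7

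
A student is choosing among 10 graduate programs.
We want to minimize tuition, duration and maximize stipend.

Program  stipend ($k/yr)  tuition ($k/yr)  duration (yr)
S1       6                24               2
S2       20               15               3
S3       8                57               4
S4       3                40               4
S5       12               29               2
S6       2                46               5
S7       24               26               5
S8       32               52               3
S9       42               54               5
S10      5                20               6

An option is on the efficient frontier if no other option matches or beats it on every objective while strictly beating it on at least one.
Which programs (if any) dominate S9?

S1: worse on stipend (6 vs 42).
S2: worse on stipend (20 vs 42).
S3: worse on stipend (8 vs 42).
S4: worse on stipend (3 vs 42).
S5: worse on stipend (12 vs 42).
S6: worse on stipend (2 vs 42).
S7: worse on stipend (24 vs 42).
S8: worse on stipend (32 vs 42).
S10: worse on stipend (5 vs 42).
No option dominates S9.

none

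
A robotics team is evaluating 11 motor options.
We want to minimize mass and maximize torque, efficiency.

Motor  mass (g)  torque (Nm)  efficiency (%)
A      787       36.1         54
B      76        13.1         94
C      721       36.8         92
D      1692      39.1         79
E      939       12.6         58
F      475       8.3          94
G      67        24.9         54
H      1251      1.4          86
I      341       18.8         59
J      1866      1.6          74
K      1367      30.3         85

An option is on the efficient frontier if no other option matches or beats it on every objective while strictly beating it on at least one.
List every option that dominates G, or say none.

A: worse on mass (787 vs 67).
B: worse on mass (76 vs 67).
C: worse on mass (721 vs 67).
D: worse on mass (1692 vs 67).
E: worse on mass (939 vs 67).
F: worse on mass (475 vs 67).
H: worse on mass (1251 vs 67).
I: worse on mass (341 vs 67).
J: worse on mass (1866 vs 67).
K: worse on mass (1367 vs 67).
No option dominates G.

none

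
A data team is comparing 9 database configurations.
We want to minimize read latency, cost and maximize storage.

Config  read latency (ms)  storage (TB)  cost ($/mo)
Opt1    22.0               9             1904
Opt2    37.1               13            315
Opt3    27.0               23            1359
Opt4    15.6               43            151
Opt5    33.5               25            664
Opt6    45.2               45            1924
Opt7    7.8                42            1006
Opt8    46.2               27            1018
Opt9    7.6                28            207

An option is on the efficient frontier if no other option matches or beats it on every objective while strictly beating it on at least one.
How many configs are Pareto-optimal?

Opt1: dominated by Opt4 (read latency 15.6≤22.0, storage 43≥9, cost 151≤1904).
Opt2: dominated by Opt4 (read latency 15.6≤37.1, storage 43≥13, cost 151≤315).
Opt3: dominated by Opt4 (read latency 15.6≤27.0, storage 43≥23, cost 151≤1359).
Opt4: not dominated (best cost).
Opt5: dominated by Opt4 (read latency 15.6≤33.5, storage 43≥25, cost 151≤664).
Opt6: not dominated (best storage).
Opt7: not dominated.
Opt8: dominated by Opt4 (read latency 15.6≤46.2, storage 43≥27, cost 151≤1018).
Opt9: not dominated (best read latency).
Pareto-optimal: Opt4, Opt6, Opt7, Opt9 → 4.

4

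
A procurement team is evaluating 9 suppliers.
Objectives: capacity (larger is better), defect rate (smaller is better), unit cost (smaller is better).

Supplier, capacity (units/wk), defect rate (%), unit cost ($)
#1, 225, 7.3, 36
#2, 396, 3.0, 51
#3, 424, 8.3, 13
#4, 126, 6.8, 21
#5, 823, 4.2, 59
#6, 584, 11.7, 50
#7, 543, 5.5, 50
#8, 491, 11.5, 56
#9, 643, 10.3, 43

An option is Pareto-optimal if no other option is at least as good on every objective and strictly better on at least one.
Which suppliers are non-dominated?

#1, #2, #3, #4, #5, #7, #9

#1: not dominated.
#2: not dominated (best defect rate).
#3: not dominated (best unit cost).
#4: not dominated.
#5: not dominated (best capacity).
#6: dominated by #9 (capacity 643≥584, defect rate 10.3≤11.7, unit cost 43≤50).
#7: not dominated.
#8: dominated by #7 (capacity 543≥491, defect rate 5.5≤11.5, unit cost 50≤56).
#9: not dominated.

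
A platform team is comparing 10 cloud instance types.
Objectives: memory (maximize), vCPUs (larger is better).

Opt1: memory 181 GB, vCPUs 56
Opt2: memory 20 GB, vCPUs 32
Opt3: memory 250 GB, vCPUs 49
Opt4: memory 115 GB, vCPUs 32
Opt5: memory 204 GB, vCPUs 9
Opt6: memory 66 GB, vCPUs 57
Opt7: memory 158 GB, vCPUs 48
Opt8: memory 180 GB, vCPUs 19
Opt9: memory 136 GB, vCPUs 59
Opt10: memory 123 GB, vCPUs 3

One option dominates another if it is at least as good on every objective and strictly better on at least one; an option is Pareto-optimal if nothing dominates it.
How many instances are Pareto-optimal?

Opt1: not dominated.
Opt2: dominated by Opt1 (memory 181≥20, vCPUs 56≥32).
Opt3: not dominated (best memory).
Opt4: dominated by Opt1 (memory 181≥115, vCPUs 56≥32).
Opt5: dominated by Opt3 (memory 250≥204, vCPUs 49≥9).
Opt6: dominated by Opt9 (memory 136≥66, vCPUs 59≥57).
Opt7: dominated by Opt1 (memory 181≥158, vCPUs 56≥48).
Opt8: dominated by Opt1 (memory 181≥180, vCPUs 56≥19).
Opt9: not dominated (best vCPUs).
Opt10: dominated by Opt1 (memory 181≥123, vCPUs 56≥3).
Pareto-optimal: Opt1, Opt3, Opt9 → 3.

3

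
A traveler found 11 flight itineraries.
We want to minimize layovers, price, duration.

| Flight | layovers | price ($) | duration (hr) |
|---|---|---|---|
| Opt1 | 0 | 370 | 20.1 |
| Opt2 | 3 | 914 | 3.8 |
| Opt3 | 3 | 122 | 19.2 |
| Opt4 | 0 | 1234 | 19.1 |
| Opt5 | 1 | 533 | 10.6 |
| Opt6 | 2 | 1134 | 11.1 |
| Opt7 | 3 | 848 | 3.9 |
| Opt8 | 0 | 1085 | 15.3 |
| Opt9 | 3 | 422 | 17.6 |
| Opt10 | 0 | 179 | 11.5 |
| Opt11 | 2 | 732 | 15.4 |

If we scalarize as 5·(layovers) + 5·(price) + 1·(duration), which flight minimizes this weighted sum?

Opt1: 5·0 + 5·370 + 1·20.1 = 1870.1
Opt2: 5·3 + 5·914 + 1·3.8 = 4588.8
Opt3: 5·3 + 5·122 + 1·19.2 = 644.2
Opt4: 5·0 + 5·1234 + 1·19.1 = 6189.1
Opt5: 5·1 + 5·533 + 1·10.6 = 2680.6
Opt6: 5·2 + 5·1134 + 1·11.1 = 5691.1
Opt7: 5·3 + 5·848 + 1·3.9 = 4258.9
Opt8: 5·0 + 5·1085 + 1·15.3 = 5440.3
Opt9: 5·3 + 5·422 + 1·17.6 = 2142.6
Opt10: 5·0 + 5·179 + 1·11.5 = 906.5
Opt11: 5·2 + 5·732 + 1·15.4 = 3685.4
Lowest: Opt3 at 644.2.

Opt3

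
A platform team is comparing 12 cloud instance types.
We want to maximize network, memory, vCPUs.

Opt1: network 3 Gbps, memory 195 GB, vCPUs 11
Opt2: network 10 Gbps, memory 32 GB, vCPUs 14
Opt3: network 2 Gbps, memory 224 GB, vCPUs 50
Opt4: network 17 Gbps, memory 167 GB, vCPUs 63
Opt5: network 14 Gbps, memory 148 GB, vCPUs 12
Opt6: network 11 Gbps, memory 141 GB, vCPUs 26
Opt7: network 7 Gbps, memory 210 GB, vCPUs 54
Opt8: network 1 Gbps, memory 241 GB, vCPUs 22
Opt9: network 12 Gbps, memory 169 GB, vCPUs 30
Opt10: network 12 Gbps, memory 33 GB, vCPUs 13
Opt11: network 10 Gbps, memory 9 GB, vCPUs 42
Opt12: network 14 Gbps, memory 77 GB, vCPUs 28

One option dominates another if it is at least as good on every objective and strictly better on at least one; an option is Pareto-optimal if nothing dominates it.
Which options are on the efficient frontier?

Opt3, Opt4, Opt7, Opt8, Opt9

Opt1: dominated by Opt7 (network 7≥3, memory 210≥195, vCPUs 54≥11).
Opt2: dominated by Opt4 (network 17≥10, memory 167≥32, vCPUs 63≥14).
Opt3: not dominated.
Opt4: not dominated (best network).
Opt5: dominated by Opt4 (network 17≥14, memory 167≥148, vCPUs 63≥12).
Opt6: dominated by Opt4 (network 17≥11, memory 167≥141, vCPUs 63≥26).
Opt7: not dominated.
Opt8: not dominated (best memory).
Opt9: not dominated.
Opt10: dominated by Opt4 (network 17≥12, memory 167≥33, vCPUs 63≥13).
Opt11: dominated by Opt4 (network 17≥10, memory 167≥9, vCPUs 63≥42).
Opt12: dominated by Opt4 (network 17≥14, memory 167≥77, vCPUs 63≥28).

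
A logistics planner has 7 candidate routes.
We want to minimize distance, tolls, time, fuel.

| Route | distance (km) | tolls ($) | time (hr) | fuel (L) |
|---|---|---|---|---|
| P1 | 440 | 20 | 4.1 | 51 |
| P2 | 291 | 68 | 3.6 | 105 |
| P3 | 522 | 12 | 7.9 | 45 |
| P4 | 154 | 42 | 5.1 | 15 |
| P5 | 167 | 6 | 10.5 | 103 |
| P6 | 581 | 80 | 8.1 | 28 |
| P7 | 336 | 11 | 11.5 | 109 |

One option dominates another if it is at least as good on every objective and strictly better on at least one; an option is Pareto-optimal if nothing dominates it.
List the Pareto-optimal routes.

P1, P2, P3, P4, P5

P1: not dominated.
P2: not dominated (best time).
P3: not dominated.
P4: not dominated (best distance).
P5: not dominated (best tolls).
P6: dominated by P4 (distance 154≤581, tolls 42≤80, time 5.1≤8.1, fuel 15≤28).
P7: dominated by P5 (distance 167≤336, tolls 6≤11, time 10.5≤11.5, fuel 103≤109).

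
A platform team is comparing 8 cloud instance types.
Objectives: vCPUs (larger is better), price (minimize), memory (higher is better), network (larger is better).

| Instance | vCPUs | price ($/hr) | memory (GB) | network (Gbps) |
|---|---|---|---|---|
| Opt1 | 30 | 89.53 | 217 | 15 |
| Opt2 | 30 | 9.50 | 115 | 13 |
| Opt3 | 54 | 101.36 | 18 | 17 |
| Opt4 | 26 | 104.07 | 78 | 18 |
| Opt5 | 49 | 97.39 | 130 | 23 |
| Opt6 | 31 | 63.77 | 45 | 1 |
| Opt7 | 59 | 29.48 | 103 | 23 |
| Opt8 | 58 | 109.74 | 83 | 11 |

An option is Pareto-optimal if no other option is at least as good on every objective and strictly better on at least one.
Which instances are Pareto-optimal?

Opt1: not dominated (best memory).
Opt2: not dominated (best price).
Opt3: dominated by Opt7 (vCPUs 59≥54, price 29.48≤101.36, memory 103≥18, network 23≥17).
Opt4: dominated by Opt5 (vCPUs 49≥26, price 97.39≤104.07, memory 130≥78, network 23≥18).
Opt5: not dominated.
Opt6: dominated by Opt7 (vCPUs 59≥31, price 29.48≤63.77, memory 103≥45, network 23≥1).
Opt7: not dominated (best vCPUs).
Opt8: dominated by Opt7 (vCPUs 59≥58, price 29.48≤109.74, memory 103≥83, network 23≥11).

Opt1, Opt2, Opt5, Opt7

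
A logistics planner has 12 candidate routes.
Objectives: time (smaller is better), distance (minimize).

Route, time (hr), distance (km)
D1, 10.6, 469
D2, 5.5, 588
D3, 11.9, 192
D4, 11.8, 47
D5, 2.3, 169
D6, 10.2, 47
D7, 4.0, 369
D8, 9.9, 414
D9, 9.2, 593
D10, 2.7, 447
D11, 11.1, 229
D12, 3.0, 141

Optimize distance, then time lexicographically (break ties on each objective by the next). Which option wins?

D6

First minimize distance: best is 47, kept {D4, D6}.
Then minimize time: best is 10.2, kept {D6}.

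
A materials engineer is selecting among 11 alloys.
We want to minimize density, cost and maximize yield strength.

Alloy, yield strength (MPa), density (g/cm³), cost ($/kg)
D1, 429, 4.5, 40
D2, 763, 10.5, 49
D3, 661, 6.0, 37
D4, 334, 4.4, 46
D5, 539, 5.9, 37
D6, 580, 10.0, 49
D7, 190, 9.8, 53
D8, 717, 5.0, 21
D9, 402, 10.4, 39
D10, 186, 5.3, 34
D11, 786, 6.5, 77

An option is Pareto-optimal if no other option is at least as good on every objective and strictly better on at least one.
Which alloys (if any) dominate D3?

D8: yield strength 717≥661, density 5.0≤6.0, cost 21≤37 — dominates D3.
Others (D1, D2, D4, D5, D6, D7, D9, D10, D11) are each worse than D3 on at least one objective.

D8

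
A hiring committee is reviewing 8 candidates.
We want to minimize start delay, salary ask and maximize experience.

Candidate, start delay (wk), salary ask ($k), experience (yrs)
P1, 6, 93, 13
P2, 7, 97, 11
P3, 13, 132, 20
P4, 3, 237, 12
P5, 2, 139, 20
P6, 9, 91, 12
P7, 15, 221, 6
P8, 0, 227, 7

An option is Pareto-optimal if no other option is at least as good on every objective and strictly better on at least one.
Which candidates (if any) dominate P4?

P5

P5: start delay 2≤3, salary ask 139≤237, experience 20≥12 — dominates P4.
Others (P1, P2, P3, P6, P7, P8) are each worse than P4 on at least one objective.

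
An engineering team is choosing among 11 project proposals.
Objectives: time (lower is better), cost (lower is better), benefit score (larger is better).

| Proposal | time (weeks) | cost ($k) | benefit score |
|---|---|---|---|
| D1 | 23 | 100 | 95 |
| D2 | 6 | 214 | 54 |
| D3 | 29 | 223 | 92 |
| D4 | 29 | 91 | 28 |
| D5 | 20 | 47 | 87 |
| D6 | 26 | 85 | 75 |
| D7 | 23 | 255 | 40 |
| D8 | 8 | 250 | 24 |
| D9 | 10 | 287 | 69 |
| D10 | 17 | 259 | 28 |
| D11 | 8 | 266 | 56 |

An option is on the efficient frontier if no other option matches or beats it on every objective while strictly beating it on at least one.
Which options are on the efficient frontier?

D1: not dominated (best benefit score).
D2: not dominated (best time).
D3: dominated by D1 (time 23≤29, cost 100≤223, benefit score 95≥92).
D4: dominated by D5 (time 20≤29, cost 47≤91, benefit score 87≥28).
D5: not dominated (best cost).
D6: dominated by D5 (time 20≤26, cost 47≤85, benefit score 87≥75).
D7: dominated by D1 (time 23≤23, cost 100≤255, benefit score 95≥40).
D8: dominated by D2 (time 6≤8, cost 214≤250, benefit score 54≥24).
D9: not dominated.
D10: dominated by D2 (time 6≤17, cost 214≤259, benefit score 54≥28).
D11: not dominated.

D1, D2, D5, D9, D11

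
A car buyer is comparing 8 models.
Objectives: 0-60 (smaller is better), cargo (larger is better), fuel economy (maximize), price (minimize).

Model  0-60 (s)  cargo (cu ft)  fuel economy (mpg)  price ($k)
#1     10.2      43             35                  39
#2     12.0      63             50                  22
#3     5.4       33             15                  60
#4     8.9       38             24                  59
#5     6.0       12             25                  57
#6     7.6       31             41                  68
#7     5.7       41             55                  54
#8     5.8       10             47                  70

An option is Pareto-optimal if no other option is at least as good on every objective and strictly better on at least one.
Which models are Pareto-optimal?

#1: not dominated.
#2: not dominated (best cargo).
#3: not dominated (best 0-60).
#4: dominated by #7 (0-60 5.7≤8.9, cargo 41≥38, fuel economy 55≥24, price 54≤59).
#5: dominated by #7 (0-60 5.7≤6.0, cargo 41≥12, fuel economy 55≥25, price 54≤57).
#6: dominated by #7 (0-60 5.7≤7.6, cargo 41≥31, fuel economy 55≥41, price 54≤68).
#7: not dominated (best fuel economy).
#8: dominated by #7 (0-60 5.7≤5.8, cargo 41≥10, fuel economy 55≥47, price 54≤70).

#1, #2, #3, #7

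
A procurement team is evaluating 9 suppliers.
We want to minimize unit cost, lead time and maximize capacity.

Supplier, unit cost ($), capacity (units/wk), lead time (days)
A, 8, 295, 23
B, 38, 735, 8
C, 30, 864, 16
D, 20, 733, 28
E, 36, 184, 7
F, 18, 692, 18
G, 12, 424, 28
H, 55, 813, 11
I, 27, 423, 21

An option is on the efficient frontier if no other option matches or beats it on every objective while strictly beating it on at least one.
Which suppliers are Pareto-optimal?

A: not dominated (best unit cost).
B: not dominated.
C: not dominated (best capacity).
D: not dominated.
E: not dominated (best lead time).
F: not dominated.
G: not dominated.
H: not dominated.
I: dominated by F (unit cost 18≤27, capacity 692≥423, lead time 18≤21).

A, B, C, D, E, F, G, H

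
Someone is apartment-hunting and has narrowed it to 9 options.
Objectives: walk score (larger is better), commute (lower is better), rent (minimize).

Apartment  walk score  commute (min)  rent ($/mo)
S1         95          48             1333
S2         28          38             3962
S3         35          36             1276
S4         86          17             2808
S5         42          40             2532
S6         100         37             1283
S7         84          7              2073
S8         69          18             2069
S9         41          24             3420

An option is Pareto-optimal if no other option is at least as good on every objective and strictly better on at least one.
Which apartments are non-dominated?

S1: dominated by S6 (walk score 100≥95, commute 37≤48, rent 1283≤1333).
S2: dominated by S3 (walk score 35≥28, commute 36≤38, rent 1276≤3962).
S3: not dominated (best rent).
S4: not dominated.
S5: dominated by S6 (walk score 100≥42, commute 37≤40, rent 1283≤2532).
S6: not dominated (best walk score).
S7: not dominated (best commute).
S8: not dominated.
S9: dominated by S4 (walk score 86≥41, commute 17≤24, rent 2808≤3420).

S3, S4, S6, S7, S8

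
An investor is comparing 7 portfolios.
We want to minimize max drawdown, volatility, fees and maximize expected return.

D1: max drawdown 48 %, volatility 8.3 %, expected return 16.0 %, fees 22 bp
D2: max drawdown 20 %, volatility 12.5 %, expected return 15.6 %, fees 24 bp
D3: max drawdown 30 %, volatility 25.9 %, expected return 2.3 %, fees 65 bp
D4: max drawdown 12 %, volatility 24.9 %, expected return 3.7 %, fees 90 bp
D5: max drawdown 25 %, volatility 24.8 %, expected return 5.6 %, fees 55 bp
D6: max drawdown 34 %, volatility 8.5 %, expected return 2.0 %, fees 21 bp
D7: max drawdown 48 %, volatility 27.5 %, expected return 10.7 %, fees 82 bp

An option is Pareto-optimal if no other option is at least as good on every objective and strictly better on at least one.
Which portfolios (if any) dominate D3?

D2, D5

D2: max drawdown 20≤30, volatility 12.5≤25.9, expected return 15.6≥2.3, fees 24≤65 — dominates D3.
D5: max drawdown 25≤30, volatility 24.8≤25.9, expected return 5.6≥2.3, fees 55≤65 — dominates D3.
Others (D1, D4, D6, D7) are each worse than D3 on at least one objective.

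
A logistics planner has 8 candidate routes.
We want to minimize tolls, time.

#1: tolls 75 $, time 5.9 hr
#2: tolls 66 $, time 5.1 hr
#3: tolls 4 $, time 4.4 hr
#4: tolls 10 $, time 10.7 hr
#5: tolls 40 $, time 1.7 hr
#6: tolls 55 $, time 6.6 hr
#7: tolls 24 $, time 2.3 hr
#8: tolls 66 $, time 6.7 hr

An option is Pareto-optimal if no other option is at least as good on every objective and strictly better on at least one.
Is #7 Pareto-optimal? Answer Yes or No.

Yes

#1: worse on tolls (75 vs 24).
#2: worse on tolls (66 vs 24).
#3: worse on time (4.4 vs 2.3).
#4: worse on time (10.7 vs 2.3).
#5: worse on tolls (40 vs 24).
#6: worse on tolls (55 vs 24).
#8: worse on tolls (66 vs 24).
No option is at least as good as #7 on every objective and strictly better on one.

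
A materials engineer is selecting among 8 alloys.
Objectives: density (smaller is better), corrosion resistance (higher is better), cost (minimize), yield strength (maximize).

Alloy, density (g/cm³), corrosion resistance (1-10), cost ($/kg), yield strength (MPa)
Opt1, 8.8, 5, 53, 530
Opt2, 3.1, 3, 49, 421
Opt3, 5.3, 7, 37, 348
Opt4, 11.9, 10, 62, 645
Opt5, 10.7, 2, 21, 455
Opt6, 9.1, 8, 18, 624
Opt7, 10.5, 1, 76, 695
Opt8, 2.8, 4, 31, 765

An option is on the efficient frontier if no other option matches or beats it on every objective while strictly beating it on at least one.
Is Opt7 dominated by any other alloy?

Yes

Opt8 vs Opt7: density 2.8≤10.5, corrosion resistance 4≥1, cost 31≤76, yield strength 765≥695 — Opt8 is at least as good on every objective and strictly better on at least one, so Opt8 dominates Opt7.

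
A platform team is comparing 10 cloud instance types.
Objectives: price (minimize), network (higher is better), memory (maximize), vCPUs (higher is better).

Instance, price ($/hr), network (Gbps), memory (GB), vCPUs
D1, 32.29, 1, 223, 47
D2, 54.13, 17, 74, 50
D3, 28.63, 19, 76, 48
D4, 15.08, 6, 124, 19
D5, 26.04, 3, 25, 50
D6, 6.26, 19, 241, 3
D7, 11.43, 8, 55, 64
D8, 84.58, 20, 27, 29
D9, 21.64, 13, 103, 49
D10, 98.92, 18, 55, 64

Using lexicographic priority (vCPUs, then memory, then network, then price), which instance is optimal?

D10

First maximize vCPUs: best is 64, kept {D7, D10}.
Then maximize memory: best is 55, kept {D7, D10}.
Then maximize network: best is 18, kept {D10}.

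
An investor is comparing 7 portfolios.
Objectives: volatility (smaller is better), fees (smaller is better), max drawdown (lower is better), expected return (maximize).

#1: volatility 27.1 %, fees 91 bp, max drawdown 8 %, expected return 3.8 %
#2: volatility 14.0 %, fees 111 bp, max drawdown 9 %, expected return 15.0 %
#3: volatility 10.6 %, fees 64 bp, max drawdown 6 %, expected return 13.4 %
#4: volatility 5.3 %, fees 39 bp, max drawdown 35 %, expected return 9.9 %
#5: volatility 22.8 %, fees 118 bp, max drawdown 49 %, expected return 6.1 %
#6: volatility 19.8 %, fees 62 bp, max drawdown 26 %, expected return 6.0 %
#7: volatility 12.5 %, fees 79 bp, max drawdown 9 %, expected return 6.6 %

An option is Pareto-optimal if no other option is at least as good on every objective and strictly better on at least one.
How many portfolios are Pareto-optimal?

#1: dominated by #3 (volatility 10.6≤27.1, fees 64≤91, max drawdown 6≤8, expected return 13.4≥3.8).
#2: not dominated (best expected return).
#3: not dominated (best max drawdown).
#4: not dominated (best volatility).
#5: dominated by #2 (volatility 14.0≤22.8, fees 111≤118, max drawdown 9≤49, expected return 15.0≥6.1).
#6: not dominated.
#7: dominated by #3 (volatility 10.6≤12.5, fees 64≤79, max drawdown 6≤9, expected return 13.4≥6.6).
Pareto-optimal: #2, #3, #4, #6 → 4.

4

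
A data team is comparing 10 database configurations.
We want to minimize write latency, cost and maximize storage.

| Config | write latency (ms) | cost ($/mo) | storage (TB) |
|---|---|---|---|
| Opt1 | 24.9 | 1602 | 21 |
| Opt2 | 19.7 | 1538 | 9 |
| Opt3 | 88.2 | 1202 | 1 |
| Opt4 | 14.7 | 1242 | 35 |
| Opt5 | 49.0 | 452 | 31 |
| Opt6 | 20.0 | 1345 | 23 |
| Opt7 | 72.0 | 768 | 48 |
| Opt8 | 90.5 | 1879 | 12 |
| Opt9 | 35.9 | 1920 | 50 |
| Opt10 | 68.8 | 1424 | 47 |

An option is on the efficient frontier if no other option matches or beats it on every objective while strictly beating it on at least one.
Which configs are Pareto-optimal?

Opt1: dominated by Opt4 (write latency 14.7≤24.9, cost 1242≤1602, storage 35≥21).
Opt2: dominated by Opt4 (write latency 14.7≤19.7, cost 1242≤1538, storage 35≥9).
Opt3: dominated by Opt5 (write latency 49.0≤88.2, cost 452≤1202, storage 31≥1).
Opt4: not dominated (best write latency).
Opt5: not dominated (best cost).
Opt6: dominated by Opt4 (write latency 14.7≤20.0, cost 1242≤1345, storage 35≥23).
Opt7: not dominated.
Opt8: dominated by Opt1 (write latency 24.9≤90.5, cost 1602≤1879, storage 21≥12).
Opt9: not dominated (best storage).
Opt10: not dominated.

Opt4, Opt5, Opt7, Opt9, Opt10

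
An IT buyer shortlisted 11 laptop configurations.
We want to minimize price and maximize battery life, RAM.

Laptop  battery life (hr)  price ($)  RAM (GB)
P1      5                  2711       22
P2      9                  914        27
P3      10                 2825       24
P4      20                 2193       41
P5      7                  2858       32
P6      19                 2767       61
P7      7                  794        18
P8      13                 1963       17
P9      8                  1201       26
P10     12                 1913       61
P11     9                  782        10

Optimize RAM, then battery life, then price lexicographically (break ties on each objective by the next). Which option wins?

P6

First maximize RAM: best is 61, kept {P6, P10}.
Then maximize battery life: best is 19, kept {P6}.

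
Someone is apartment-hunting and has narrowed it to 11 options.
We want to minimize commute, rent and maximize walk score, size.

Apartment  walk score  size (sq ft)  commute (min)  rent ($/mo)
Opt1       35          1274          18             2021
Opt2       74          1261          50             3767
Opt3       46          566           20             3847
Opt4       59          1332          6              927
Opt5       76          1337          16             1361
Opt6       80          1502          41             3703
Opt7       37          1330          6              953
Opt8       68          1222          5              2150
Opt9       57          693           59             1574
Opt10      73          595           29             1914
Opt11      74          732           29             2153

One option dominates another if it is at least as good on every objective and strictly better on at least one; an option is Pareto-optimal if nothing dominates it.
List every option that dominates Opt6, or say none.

Opt1: worse on walk score (35 vs 80).
Opt2: worse on walk score (74 vs 80).
Opt3: worse on walk score (46 vs 80).
Opt4: worse on walk score (59 vs 80).
Opt5: worse on walk score (76 vs 80).
Opt7: worse on walk score (37 vs 80).
Opt8: worse on walk score (68 vs 80).
Opt9: worse on walk score (57 vs 80).
Opt10: worse on walk score (73 vs 80).
Opt11: worse on walk score (74 vs 80).
No option dominates Opt6.

none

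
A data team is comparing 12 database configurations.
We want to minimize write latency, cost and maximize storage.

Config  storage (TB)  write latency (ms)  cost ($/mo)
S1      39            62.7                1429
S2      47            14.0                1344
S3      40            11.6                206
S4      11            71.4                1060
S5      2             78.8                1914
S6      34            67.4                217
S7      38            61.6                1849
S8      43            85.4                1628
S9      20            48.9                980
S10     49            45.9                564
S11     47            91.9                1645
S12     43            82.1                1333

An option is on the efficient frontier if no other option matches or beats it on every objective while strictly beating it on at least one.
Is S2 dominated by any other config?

No

S1: worse on storage (39 vs 47).
S3: worse on storage (40 vs 47).
S4: worse on storage (11 vs 47).
S5: worse on storage (2 vs 47).
S6: worse on storage (34 vs 47).
S7: worse on storage (38 vs 47).
S8: worse on storage (43 vs 47).
S9: worse on storage (20 vs 47).
S10: worse on write latency (45.9 vs 14.0).
S11: worse on write latency (91.9 vs 14.0).
S12: worse on storage (43 vs 47).
No option is at least as good as S2 on every objective and strictly better on one.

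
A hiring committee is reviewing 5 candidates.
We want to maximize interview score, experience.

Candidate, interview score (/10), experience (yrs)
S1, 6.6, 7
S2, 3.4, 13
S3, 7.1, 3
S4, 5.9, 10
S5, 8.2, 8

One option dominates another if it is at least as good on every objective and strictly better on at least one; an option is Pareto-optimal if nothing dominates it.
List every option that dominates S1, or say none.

S5: interview score 8.2≥6.6, experience 8≥7 — dominates S1.
Others (S2, S3, S4) are each worse than S1 on at least one objective.

S5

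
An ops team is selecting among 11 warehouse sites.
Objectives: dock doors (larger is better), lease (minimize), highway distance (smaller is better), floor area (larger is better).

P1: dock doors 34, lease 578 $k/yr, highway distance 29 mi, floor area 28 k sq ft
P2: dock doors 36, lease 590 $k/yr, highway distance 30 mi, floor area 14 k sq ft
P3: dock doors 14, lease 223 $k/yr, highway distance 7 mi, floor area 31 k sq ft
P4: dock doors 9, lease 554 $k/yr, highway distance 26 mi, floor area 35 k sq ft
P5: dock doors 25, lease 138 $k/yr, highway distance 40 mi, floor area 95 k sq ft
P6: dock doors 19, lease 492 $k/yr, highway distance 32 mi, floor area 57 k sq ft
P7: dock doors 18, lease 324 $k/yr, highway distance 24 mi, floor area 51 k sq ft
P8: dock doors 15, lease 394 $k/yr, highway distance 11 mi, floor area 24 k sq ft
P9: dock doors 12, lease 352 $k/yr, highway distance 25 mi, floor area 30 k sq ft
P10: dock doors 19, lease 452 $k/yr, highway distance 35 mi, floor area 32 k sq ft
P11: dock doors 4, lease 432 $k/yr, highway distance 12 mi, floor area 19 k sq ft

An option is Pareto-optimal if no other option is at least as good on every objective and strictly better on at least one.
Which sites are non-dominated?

P1, P2, P3, P5, P6, P7, P8, P10

P1: not dominated.
P2: not dominated (best dock doors).
P3: not dominated (best highway distance).
P4: dominated by P7 (dock doors 18≥9, lease 324≤554, highway distance 24≤26, floor area 51≥35).
P5: not dominated (best lease).
P6: not dominated.
P7: not dominated.
P8: not dominated.
P9: dominated by P3 (dock doors 14≥12, lease 223≤352, highway distance 7≤25, floor area 31≥30).
P10: not dominated.
P11: dominated by P3 (dock doors 14≥4, lease 223≤432, highway distance 7≤12, floor area 31≥19).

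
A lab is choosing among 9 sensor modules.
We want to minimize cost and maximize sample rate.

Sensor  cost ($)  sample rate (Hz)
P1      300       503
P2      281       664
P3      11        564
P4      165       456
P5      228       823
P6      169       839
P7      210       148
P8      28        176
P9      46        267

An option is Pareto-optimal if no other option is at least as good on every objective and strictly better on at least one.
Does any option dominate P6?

No

P1: worse on cost (300 vs 169).
P2: worse on cost (281 vs 169).
P3: worse on sample rate (564 vs 839).
P4: worse on sample rate (456 vs 839).
P5: worse on cost (228 vs 169).
P7: worse on cost (210 vs 169).
P8: worse on sample rate (176 vs 839).
P9: worse on sample rate (267 vs 839).
No option is at least as good as P6 on every objective and strictly better on one.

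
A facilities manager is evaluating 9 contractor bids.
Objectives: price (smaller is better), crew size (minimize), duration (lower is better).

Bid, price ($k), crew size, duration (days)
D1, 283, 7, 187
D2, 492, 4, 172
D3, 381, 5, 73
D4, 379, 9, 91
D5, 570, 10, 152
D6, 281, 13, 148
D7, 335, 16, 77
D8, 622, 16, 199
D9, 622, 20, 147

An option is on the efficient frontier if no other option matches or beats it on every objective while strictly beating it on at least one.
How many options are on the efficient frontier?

6

D1: not dominated.
D2: not dominated (best crew size).
D3: not dominated (best duration).
D4: not dominated.
D5: dominated by D3 (price 381≤570, crew size 5≤10, duration 73≤152).
D6: not dominated (best price).
D7: not dominated.
D8: dominated by D1 (price 283≤622, crew size 7≤16, duration 187≤199).
D9: dominated by D3 (price 381≤622, crew size 5≤20, duration 73≤147).
Pareto-optimal: D1, D2, D3, D4, D6, D7 → 6.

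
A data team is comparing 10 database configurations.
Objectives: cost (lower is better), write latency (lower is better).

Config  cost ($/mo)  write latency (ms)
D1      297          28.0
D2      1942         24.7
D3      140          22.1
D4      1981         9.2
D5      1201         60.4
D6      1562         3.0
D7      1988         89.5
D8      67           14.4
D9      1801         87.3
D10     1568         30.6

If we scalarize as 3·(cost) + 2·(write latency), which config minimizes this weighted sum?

D1: 3·297 + 2·28.0 = 947.0
D2: 3·1942 + 2·24.7 = 5875.4
D3: 3·140 + 2·22.1 = 464.2
D4: 3·1981 + 2·9.2 = 5961.4
D5: 3·1201 + 2·60.4 = 3723.8
D6: 3·1562 + 2·3.0 = 4692.0
D7: 3·1988 + 2·89.5 = 6143.0
D8: 3·67 + 2·14.4 = 229.8
D9: 3·1801 + 2·87.3 = 5577.6
D10: 3·1568 + 2·30.6 = 4765.2
Lowest: D8 at 229.8.

D8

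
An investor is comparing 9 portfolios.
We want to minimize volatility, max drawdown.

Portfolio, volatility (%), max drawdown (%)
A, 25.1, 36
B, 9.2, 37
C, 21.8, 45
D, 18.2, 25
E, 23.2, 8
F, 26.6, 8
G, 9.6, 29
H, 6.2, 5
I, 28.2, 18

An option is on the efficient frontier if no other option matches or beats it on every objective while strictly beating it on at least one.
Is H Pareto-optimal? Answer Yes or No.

Yes

A: worse on volatility (25.1 vs 6.2).
B: worse on volatility (9.2 vs 6.2).
C: worse on volatility (21.8 vs 6.2).
D: worse on volatility (18.2 vs 6.2).
E: worse on volatility (23.2 vs 6.2).
F: worse on volatility (26.6 vs 6.2).
G: worse on volatility (9.6 vs 6.2).
I: worse on volatility (28.2 vs 6.2).
No option is at least as good as H on every objective and strictly better on one.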